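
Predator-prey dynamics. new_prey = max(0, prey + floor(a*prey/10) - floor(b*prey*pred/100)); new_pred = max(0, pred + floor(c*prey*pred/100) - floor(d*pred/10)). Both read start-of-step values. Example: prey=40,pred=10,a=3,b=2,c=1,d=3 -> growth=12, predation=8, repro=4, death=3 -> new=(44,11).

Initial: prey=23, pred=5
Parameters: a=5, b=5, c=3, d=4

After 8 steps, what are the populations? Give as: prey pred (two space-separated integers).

Answer: 0 11

Derivation:
Step 1: prey: 23+11-5=29; pred: 5+3-2=6
Step 2: prey: 29+14-8=35; pred: 6+5-2=9
Step 3: prey: 35+17-15=37; pred: 9+9-3=15
Step 4: prey: 37+18-27=28; pred: 15+16-6=25
Step 5: prey: 28+14-35=7; pred: 25+21-10=36
Step 6: prey: 7+3-12=0; pred: 36+7-14=29
Step 7: prey: 0+0-0=0; pred: 29+0-11=18
Step 8: prey: 0+0-0=0; pred: 18+0-7=11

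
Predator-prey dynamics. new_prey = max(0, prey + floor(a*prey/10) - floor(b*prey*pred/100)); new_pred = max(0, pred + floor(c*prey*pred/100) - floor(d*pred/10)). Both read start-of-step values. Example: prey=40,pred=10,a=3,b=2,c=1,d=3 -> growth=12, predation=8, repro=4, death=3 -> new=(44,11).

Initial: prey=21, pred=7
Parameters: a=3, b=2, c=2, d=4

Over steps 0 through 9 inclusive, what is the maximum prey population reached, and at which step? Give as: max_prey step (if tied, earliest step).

Step 1: prey: 21+6-2=25; pred: 7+2-2=7
Step 2: prey: 25+7-3=29; pred: 7+3-2=8
Step 3: prey: 29+8-4=33; pred: 8+4-3=9
Step 4: prey: 33+9-5=37; pred: 9+5-3=11
Step 5: prey: 37+11-8=40; pred: 11+8-4=15
Step 6: prey: 40+12-12=40; pred: 15+12-6=21
Step 7: prey: 40+12-16=36; pred: 21+16-8=29
Step 8: prey: 36+10-20=26; pred: 29+20-11=38
Step 9: prey: 26+7-19=14; pred: 38+19-15=42
Max prey = 40 at step 5

Answer: 40 5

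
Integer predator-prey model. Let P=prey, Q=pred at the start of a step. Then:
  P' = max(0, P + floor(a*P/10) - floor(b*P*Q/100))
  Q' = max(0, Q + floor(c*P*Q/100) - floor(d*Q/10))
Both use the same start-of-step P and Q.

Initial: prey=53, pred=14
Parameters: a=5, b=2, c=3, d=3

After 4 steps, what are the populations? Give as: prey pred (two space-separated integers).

Step 1: prey: 53+26-14=65; pred: 14+22-4=32
Step 2: prey: 65+32-41=56; pred: 32+62-9=85
Step 3: prey: 56+28-95=0; pred: 85+142-25=202
Step 4: prey: 0+0-0=0; pred: 202+0-60=142

Answer: 0 142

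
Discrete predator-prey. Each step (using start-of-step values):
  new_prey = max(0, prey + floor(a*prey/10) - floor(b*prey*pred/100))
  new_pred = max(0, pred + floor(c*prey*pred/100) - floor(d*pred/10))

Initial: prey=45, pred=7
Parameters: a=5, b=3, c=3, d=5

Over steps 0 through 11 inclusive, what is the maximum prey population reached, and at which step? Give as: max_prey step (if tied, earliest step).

Answer: 65 2

Derivation:
Step 1: prey: 45+22-9=58; pred: 7+9-3=13
Step 2: prey: 58+29-22=65; pred: 13+22-6=29
Step 3: prey: 65+32-56=41; pred: 29+56-14=71
Step 4: prey: 41+20-87=0; pred: 71+87-35=123
Step 5: prey: 0+0-0=0; pred: 123+0-61=62
Step 6: prey: 0+0-0=0; pred: 62+0-31=31
Step 7: prey: 0+0-0=0; pred: 31+0-15=16
Step 8: prey: 0+0-0=0; pred: 16+0-8=8
Step 9: prey: 0+0-0=0; pred: 8+0-4=4
Step 10: prey: 0+0-0=0; pred: 4+0-2=2
Step 11: prey: 0+0-0=0; pred: 2+0-1=1
Max prey = 65 at step 2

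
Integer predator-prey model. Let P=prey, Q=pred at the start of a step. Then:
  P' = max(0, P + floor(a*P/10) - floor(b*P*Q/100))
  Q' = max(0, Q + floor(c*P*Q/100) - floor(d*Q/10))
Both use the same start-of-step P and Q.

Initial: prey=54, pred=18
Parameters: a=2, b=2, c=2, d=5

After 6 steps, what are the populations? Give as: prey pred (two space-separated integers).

Step 1: prey: 54+10-19=45; pred: 18+19-9=28
Step 2: prey: 45+9-25=29; pred: 28+25-14=39
Step 3: prey: 29+5-22=12; pred: 39+22-19=42
Step 4: prey: 12+2-10=4; pred: 42+10-21=31
Step 5: prey: 4+0-2=2; pred: 31+2-15=18
Step 6: prey: 2+0-0=2; pred: 18+0-9=9

Answer: 2 9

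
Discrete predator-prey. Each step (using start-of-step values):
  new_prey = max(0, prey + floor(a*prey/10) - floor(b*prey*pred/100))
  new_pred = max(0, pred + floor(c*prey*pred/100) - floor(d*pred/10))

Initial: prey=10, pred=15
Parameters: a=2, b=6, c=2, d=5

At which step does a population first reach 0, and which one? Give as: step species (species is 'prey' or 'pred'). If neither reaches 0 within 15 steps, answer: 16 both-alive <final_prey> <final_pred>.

Answer: 16 both-alive 2 1

Derivation:
Step 1: prey: 10+2-9=3; pred: 15+3-7=11
Step 2: prey: 3+0-1=2; pred: 11+0-5=6
Step 3: prey: 2+0-0=2; pred: 6+0-3=3
Step 4: prey: 2+0-0=2; pred: 3+0-1=2
Step 5: prey: 2+0-0=2; pred: 2+0-1=1
Step 6: prey: 2+0-0=2; pred: 1+0-0=1
Steps 7-15: state stable at prey=2, pred=1 (no change)
No extinction within 15 steps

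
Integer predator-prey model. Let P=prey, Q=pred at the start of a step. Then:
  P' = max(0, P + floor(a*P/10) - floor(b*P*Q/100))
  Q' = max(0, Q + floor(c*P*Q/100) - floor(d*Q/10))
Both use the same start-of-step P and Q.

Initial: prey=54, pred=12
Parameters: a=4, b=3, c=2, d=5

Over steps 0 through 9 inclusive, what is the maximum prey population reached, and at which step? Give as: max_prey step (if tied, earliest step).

Step 1: prey: 54+21-19=56; pred: 12+12-6=18
Step 2: prey: 56+22-30=48; pred: 18+20-9=29
Step 3: prey: 48+19-41=26; pred: 29+27-14=42
Step 4: prey: 26+10-32=4; pred: 42+21-21=42
Step 5: prey: 4+1-5=0; pred: 42+3-21=24
Step 6: prey: 0+0-0=0; pred: 24+0-12=12
Step 7: prey: 0+0-0=0; pred: 12+0-6=6
Step 8: prey: 0+0-0=0; pred: 6+0-3=3
Step 9: prey: 0+0-0=0; pred: 3+0-1=2
Max prey = 56 at step 1

Answer: 56 1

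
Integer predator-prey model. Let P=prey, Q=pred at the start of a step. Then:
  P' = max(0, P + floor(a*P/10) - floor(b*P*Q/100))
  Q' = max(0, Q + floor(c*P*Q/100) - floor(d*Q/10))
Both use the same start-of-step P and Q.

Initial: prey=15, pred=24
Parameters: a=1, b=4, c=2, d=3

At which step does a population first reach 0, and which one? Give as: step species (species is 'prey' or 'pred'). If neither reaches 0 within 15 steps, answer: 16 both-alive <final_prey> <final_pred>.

Step 1: prey: 15+1-14=2; pred: 24+7-7=24
Step 2: prey: 2+0-1=1; pred: 24+0-7=17
Step 3: prey: 1+0-0=1; pred: 17+0-5=12
Step 4: prey: 1+0-0=1; pred: 12+0-3=9
Step 5: prey: 1+0-0=1; pred: 9+0-2=7
Step 6: prey: 1+0-0=1; pred: 7+0-2=5
Step 7: prey: 1+0-0=1; pred: 5+0-1=4
Step 8: prey: 1+0-0=1; pred: 4+0-1=3
Step 9: prey: 1+0-0=1; pred: 3+0-0=3
Steps 10-15: state stable at prey=1, pred=3 (no change)
No extinction within 15 steps

Answer: 16 both-alive 1 3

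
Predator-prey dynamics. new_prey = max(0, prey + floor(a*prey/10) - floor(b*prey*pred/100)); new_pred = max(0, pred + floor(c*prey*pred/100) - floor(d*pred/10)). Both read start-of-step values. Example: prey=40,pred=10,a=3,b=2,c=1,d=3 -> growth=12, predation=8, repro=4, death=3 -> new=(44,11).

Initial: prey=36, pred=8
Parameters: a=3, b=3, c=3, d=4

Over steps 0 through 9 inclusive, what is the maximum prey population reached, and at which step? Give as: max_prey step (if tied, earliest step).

Step 1: prey: 36+10-8=38; pred: 8+8-3=13
Step 2: prey: 38+11-14=35; pred: 13+14-5=22
Step 3: prey: 35+10-23=22; pred: 22+23-8=37
Step 4: prey: 22+6-24=4; pred: 37+24-14=47
Step 5: prey: 4+1-5=0; pred: 47+5-18=34
Step 6: prey: 0+0-0=0; pred: 34+0-13=21
Step 7: prey: 0+0-0=0; pred: 21+0-8=13
Step 8: prey: 0+0-0=0; pred: 13+0-5=8
Step 9: prey: 0+0-0=0; pred: 8+0-3=5
Max prey = 38 at step 1

Answer: 38 1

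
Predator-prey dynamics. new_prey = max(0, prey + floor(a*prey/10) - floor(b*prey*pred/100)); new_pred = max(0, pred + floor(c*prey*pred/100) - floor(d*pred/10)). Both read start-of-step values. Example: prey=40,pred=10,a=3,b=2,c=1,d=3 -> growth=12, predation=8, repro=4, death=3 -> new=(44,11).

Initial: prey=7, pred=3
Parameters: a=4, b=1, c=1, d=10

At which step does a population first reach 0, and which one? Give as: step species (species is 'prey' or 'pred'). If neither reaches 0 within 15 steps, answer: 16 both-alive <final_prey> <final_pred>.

Step 1: prey: 7+2-0=9; pred: 3+0-3=0
First extinction: pred at step 1

Answer: 1 pred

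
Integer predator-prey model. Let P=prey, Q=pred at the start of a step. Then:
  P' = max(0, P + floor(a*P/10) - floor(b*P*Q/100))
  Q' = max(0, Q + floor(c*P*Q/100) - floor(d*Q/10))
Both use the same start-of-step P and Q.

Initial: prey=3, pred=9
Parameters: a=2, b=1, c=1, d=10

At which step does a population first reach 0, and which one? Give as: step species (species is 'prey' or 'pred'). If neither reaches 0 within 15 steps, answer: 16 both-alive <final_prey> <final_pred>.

Answer: 1 pred

Derivation:
Step 1: prey: 3+0-0=3; pred: 9+0-9=0
First extinction: pred at step 1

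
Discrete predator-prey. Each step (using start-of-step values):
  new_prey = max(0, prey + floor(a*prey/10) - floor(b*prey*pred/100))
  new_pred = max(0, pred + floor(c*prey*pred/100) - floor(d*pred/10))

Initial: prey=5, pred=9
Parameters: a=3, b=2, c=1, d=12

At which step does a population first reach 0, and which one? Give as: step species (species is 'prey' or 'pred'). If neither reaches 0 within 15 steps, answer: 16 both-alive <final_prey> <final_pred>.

Answer: 1 pred

Derivation:
Step 1: prey: 5+1-0=6; pred: 9+0-10=0
First extinction: pred at step 1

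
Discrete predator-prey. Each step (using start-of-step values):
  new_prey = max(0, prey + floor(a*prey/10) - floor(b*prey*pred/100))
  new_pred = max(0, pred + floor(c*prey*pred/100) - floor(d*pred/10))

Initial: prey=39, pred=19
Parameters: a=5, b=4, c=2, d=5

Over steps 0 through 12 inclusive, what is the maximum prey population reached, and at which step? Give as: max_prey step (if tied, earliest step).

Answer: 77 12

Derivation:
Step 1: prey: 39+19-29=29; pred: 19+14-9=24
Step 2: prey: 29+14-27=16; pred: 24+13-12=25
Step 3: prey: 16+8-16=8; pred: 25+8-12=21
Step 4: prey: 8+4-6=6; pred: 21+3-10=14
Step 5: prey: 6+3-3=6; pred: 14+1-7=8
Step 6: prey: 6+3-1=8; pred: 8+0-4=4
Step 7: prey: 8+4-1=11; pred: 4+0-2=2
Step 8: prey: 11+5-0=16; pred: 2+0-1=1
Step 9: prey: 16+8-0=24; pred: 1+0-0=1
Step 10: prey: 24+12-0=36; pred: 1+0-0=1
Step 11: prey: 36+18-1=53; pred: 1+0-0=1
Step 12: prey: 53+26-2=77; pred: 1+1-0=2
Max prey = 77 at step 12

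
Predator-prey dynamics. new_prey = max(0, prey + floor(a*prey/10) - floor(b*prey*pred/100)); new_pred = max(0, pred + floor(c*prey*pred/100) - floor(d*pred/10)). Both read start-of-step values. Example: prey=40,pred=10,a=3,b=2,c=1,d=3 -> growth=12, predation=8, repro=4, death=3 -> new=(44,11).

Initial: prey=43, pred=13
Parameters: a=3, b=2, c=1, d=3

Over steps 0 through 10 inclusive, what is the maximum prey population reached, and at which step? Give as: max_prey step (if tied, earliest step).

Step 1: prey: 43+12-11=44; pred: 13+5-3=15
Step 2: prey: 44+13-13=44; pred: 15+6-4=17
Step 3: prey: 44+13-14=43; pred: 17+7-5=19
Step 4: prey: 43+12-16=39; pred: 19+8-5=22
Step 5: prey: 39+11-17=33; pred: 22+8-6=24
Step 6: prey: 33+9-15=27; pred: 24+7-7=24
Step 7: prey: 27+8-12=23; pred: 24+6-7=23
Step 8: prey: 23+6-10=19; pred: 23+5-6=22
Step 9: prey: 19+5-8=16; pred: 22+4-6=20
Step 10: prey: 16+4-6=14; pred: 20+3-6=17
Max prey = 44 at step 1

Answer: 44 1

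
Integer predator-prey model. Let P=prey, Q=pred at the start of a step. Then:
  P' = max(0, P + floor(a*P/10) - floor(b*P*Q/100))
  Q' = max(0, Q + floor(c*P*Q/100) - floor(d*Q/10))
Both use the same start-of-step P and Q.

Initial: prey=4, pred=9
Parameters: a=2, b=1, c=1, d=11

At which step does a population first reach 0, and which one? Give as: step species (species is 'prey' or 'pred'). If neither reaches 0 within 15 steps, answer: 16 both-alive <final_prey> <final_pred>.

Step 1: prey: 4+0-0=4; pred: 9+0-9=0
First extinction: pred at step 1

Answer: 1 pred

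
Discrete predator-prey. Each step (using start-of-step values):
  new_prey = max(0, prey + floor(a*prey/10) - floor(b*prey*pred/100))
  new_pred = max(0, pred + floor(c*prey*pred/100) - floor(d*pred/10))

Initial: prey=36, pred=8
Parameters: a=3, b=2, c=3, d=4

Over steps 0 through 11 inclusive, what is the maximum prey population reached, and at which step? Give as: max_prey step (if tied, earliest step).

Step 1: prey: 36+10-5=41; pred: 8+8-3=13
Step 2: prey: 41+12-10=43; pred: 13+15-5=23
Step 3: prey: 43+12-19=36; pred: 23+29-9=43
Step 4: prey: 36+10-30=16; pred: 43+46-17=72
Step 5: prey: 16+4-23=0; pred: 72+34-28=78
Step 6: prey: 0+0-0=0; pred: 78+0-31=47
Step 7: prey: 0+0-0=0; pred: 47+0-18=29
Step 8: prey: 0+0-0=0; pred: 29+0-11=18
Step 9: prey: 0+0-0=0; pred: 18+0-7=11
Step 10: prey: 0+0-0=0; pred: 11+0-4=7
Step 11: prey: 0+0-0=0; pred: 7+0-2=5
Max prey = 43 at step 2

Answer: 43 2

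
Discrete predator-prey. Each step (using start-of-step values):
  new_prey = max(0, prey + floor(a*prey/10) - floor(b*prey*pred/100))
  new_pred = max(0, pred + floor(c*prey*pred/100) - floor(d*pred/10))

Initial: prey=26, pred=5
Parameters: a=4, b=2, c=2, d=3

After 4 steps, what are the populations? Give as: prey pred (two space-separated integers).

Answer: 60 24

Derivation:
Step 1: prey: 26+10-2=34; pred: 5+2-1=6
Step 2: prey: 34+13-4=43; pred: 6+4-1=9
Step 3: prey: 43+17-7=53; pred: 9+7-2=14
Step 4: prey: 53+21-14=60; pred: 14+14-4=24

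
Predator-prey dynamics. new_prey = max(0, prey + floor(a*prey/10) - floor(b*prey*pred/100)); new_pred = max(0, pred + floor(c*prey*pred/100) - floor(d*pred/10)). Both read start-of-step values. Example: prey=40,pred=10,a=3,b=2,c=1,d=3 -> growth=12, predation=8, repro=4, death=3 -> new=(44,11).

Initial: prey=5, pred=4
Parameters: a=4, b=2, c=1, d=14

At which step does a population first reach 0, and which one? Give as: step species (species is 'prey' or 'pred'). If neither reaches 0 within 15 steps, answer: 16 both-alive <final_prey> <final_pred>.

Step 1: prey: 5+2-0=7; pred: 4+0-5=0
First extinction: pred at step 1

Answer: 1 pred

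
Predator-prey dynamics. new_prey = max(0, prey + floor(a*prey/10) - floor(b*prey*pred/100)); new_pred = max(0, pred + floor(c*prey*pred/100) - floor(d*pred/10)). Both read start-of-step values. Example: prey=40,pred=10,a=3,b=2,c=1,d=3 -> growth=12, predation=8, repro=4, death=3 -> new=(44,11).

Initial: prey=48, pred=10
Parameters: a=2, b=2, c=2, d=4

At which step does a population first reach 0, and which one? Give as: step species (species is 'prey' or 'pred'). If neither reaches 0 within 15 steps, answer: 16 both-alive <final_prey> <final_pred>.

Step 1: prey: 48+9-9=48; pred: 10+9-4=15
Step 2: prey: 48+9-14=43; pred: 15+14-6=23
Step 3: prey: 43+8-19=32; pred: 23+19-9=33
Step 4: prey: 32+6-21=17; pred: 33+21-13=41
Step 5: prey: 17+3-13=7; pred: 41+13-16=38
Step 6: prey: 7+1-5=3; pred: 38+5-15=28
Step 7: prey: 3+0-1=2; pred: 28+1-11=18
Step 8: prey: 2+0-0=2; pred: 18+0-7=11
Step 9: prey: 2+0-0=2; pred: 11+0-4=7
Step 10: prey: 2+0-0=2; pred: 7+0-2=5
Step 11: prey: 2+0-0=2; pred: 5+0-2=3
Step 12: prey: 2+0-0=2; pred: 3+0-1=2
Step 13: prey: 2+0-0=2; pred: 2+0-0=2
Steps 14-15: state stable at prey=2, pred=2 (no change)
No extinction within 15 steps

Answer: 16 both-alive 2 2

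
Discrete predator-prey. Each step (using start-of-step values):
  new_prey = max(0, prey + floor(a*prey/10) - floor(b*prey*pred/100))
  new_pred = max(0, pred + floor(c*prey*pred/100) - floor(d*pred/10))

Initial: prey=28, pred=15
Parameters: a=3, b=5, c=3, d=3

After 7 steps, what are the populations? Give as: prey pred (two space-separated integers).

Answer: 0 5

Derivation:
Step 1: prey: 28+8-21=15; pred: 15+12-4=23
Step 2: prey: 15+4-17=2; pred: 23+10-6=27
Step 3: prey: 2+0-2=0; pred: 27+1-8=20
Step 4: prey: 0+0-0=0; pred: 20+0-6=14
Step 5: prey: 0+0-0=0; pred: 14+0-4=10
Step 6: prey: 0+0-0=0; pred: 10+0-3=7
Step 7: prey: 0+0-0=0; pred: 7+0-2=5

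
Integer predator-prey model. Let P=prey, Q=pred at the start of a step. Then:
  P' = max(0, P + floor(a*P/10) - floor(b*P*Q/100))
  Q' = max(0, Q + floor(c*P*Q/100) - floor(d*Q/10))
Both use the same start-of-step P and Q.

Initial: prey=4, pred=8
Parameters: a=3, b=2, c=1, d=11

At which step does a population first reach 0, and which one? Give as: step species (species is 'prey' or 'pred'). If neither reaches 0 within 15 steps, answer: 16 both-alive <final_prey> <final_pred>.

Answer: 1 pred

Derivation:
Step 1: prey: 4+1-0=5; pred: 8+0-8=0
First extinction: pred at step 1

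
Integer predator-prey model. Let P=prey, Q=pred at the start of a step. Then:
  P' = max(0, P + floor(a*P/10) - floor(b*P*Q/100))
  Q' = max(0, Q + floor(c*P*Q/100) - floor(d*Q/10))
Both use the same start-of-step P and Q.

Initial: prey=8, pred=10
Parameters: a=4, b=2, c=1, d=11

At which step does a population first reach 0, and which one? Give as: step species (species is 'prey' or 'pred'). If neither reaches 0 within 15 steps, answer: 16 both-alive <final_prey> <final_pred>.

Step 1: prey: 8+3-1=10; pred: 10+0-11=0
First extinction: pred at step 1

Answer: 1 pred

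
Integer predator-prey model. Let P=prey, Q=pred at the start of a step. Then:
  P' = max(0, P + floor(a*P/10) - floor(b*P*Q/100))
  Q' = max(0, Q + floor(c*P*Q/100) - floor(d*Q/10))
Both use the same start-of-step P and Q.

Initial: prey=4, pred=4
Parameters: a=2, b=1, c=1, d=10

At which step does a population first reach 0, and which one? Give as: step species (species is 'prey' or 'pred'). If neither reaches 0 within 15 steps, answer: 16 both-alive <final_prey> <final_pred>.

Step 1: prey: 4+0-0=4; pred: 4+0-4=0
First extinction: pred at step 1

Answer: 1 pred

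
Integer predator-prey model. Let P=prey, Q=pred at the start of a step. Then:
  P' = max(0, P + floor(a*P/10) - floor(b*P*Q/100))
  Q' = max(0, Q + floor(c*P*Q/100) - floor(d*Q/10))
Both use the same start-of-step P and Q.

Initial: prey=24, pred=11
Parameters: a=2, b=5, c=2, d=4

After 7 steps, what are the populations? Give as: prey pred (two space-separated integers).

Answer: 7 2

Derivation:
Step 1: prey: 24+4-13=15; pred: 11+5-4=12
Step 2: prey: 15+3-9=9; pred: 12+3-4=11
Step 3: prey: 9+1-4=6; pred: 11+1-4=8
Step 4: prey: 6+1-2=5; pred: 8+0-3=5
Step 5: prey: 5+1-1=5; pred: 5+0-2=3
Step 6: prey: 5+1-0=6; pred: 3+0-1=2
Step 7: prey: 6+1-0=7; pred: 2+0-0=2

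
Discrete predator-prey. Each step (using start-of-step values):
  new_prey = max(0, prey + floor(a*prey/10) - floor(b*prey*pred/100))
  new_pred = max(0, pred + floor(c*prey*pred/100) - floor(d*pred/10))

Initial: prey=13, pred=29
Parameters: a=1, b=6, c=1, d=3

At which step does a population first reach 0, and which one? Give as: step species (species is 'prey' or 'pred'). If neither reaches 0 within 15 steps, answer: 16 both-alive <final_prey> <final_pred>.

Step 1: prey: 13+1-22=0; pred: 29+3-8=24
First extinction: prey at step 1

Answer: 1 prey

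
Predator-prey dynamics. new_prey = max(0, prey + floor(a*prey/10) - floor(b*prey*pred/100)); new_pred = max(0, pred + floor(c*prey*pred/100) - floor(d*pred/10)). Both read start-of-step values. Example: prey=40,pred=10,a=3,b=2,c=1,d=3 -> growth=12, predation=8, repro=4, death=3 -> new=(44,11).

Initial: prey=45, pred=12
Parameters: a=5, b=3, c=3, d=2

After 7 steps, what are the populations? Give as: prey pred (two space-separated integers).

Answer: 0 48

Derivation:
Step 1: prey: 45+22-16=51; pred: 12+16-2=26
Step 2: prey: 51+25-39=37; pred: 26+39-5=60
Step 3: prey: 37+18-66=0; pred: 60+66-12=114
Step 4: prey: 0+0-0=0; pred: 114+0-22=92
Step 5: prey: 0+0-0=0; pred: 92+0-18=74
Step 6: prey: 0+0-0=0; pred: 74+0-14=60
Step 7: prey: 0+0-0=0; pred: 60+0-12=48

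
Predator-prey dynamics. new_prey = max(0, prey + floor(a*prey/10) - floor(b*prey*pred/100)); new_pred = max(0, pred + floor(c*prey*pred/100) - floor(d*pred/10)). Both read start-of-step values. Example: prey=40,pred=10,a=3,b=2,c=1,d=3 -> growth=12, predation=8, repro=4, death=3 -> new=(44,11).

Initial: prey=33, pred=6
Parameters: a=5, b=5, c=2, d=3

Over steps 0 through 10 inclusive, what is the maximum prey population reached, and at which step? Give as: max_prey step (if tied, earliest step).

Step 1: prey: 33+16-9=40; pred: 6+3-1=8
Step 2: prey: 40+20-16=44; pred: 8+6-2=12
Step 3: prey: 44+22-26=40; pred: 12+10-3=19
Step 4: prey: 40+20-38=22; pred: 19+15-5=29
Step 5: prey: 22+11-31=2; pred: 29+12-8=33
Step 6: prey: 2+1-3=0; pred: 33+1-9=25
Step 7: prey: 0+0-0=0; pred: 25+0-7=18
Step 8: prey: 0+0-0=0; pred: 18+0-5=13
Step 9: prey: 0+0-0=0; pred: 13+0-3=10
Step 10: prey: 0+0-0=0; pred: 10+0-3=7
Max prey = 44 at step 2

Answer: 44 2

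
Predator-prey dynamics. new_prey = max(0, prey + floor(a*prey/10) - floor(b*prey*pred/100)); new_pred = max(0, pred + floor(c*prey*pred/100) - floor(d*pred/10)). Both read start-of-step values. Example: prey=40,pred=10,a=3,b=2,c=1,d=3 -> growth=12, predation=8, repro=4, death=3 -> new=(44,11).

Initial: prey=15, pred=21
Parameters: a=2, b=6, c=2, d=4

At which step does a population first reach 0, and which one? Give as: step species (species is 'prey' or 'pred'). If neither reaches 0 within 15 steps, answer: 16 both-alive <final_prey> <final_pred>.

Answer: 1 prey

Derivation:
Step 1: prey: 15+3-18=0; pred: 21+6-8=19
First extinction: prey at step 1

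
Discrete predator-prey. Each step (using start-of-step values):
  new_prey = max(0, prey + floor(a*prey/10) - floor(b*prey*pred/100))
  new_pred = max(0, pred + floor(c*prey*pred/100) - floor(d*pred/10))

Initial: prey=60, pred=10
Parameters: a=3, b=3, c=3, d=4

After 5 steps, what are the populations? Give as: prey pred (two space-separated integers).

Step 1: prey: 60+18-18=60; pred: 10+18-4=24
Step 2: prey: 60+18-43=35; pred: 24+43-9=58
Step 3: prey: 35+10-60=0; pred: 58+60-23=95
Step 4: prey: 0+0-0=0; pred: 95+0-38=57
Step 5: prey: 0+0-0=0; pred: 57+0-22=35

Answer: 0 35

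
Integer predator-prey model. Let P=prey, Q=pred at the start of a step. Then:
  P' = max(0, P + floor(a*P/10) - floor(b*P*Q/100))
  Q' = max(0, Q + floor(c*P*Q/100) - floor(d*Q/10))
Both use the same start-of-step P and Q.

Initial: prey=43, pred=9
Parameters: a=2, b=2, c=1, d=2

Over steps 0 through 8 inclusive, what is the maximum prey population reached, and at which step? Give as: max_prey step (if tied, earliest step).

Step 1: prey: 43+8-7=44; pred: 9+3-1=11
Step 2: prey: 44+8-9=43; pred: 11+4-2=13
Step 3: prey: 43+8-11=40; pred: 13+5-2=16
Step 4: prey: 40+8-12=36; pred: 16+6-3=19
Step 5: prey: 36+7-13=30; pred: 19+6-3=22
Step 6: prey: 30+6-13=23; pred: 22+6-4=24
Step 7: prey: 23+4-11=16; pred: 24+5-4=25
Step 8: prey: 16+3-8=11; pred: 25+4-5=24
Max prey = 44 at step 1

Answer: 44 1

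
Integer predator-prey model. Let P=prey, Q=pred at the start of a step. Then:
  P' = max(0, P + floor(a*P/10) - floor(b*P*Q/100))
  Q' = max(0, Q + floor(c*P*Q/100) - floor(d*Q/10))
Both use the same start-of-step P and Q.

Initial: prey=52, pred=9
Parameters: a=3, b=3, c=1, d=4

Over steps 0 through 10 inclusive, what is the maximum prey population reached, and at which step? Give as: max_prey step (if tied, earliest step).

Step 1: prey: 52+15-14=53; pred: 9+4-3=10
Step 2: prey: 53+15-15=53; pred: 10+5-4=11
Step 3: prey: 53+15-17=51; pred: 11+5-4=12
Step 4: prey: 51+15-18=48; pred: 12+6-4=14
Step 5: prey: 48+14-20=42; pred: 14+6-5=15
Step 6: prey: 42+12-18=36; pred: 15+6-6=15
Step 7: prey: 36+10-16=30; pred: 15+5-6=14
Step 8: prey: 30+9-12=27; pred: 14+4-5=13
Step 9: prey: 27+8-10=25; pred: 13+3-5=11
Step 10: prey: 25+7-8=24; pred: 11+2-4=9
Max prey = 53 at step 1

Answer: 53 1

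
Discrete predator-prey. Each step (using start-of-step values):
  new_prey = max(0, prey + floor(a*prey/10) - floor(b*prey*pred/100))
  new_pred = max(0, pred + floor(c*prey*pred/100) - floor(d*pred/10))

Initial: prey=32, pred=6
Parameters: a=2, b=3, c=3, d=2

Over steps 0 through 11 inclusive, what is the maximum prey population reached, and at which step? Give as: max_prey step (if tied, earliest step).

Answer: 33 1

Derivation:
Step 1: prey: 32+6-5=33; pred: 6+5-1=10
Step 2: prey: 33+6-9=30; pred: 10+9-2=17
Step 3: prey: 30+6-15=21; pred: 17+15-3=29
Step 4: prey: 21+4-18=7; pred: 29+18-5=42
Step 5: prey: 7+1-8=0; pred: 42+8-8=42
Step 6: prey: 0+0-0=0; pred: 42+0-8=34
Step 7: prey: 0+0-0=0; pred: 34+0-6=28
Step 8: prey: 0+0-0=0; pred: 28+0-5=23
Step 9: prey: 0+0-0=0; pred: 23+0-4=19
Step 10: prey: 0+0-0=0; pred: 19+0-3=16
Step 11: prey: 0+0-0=0; pred: 16+0-3=13
Max prey = 33 at step 1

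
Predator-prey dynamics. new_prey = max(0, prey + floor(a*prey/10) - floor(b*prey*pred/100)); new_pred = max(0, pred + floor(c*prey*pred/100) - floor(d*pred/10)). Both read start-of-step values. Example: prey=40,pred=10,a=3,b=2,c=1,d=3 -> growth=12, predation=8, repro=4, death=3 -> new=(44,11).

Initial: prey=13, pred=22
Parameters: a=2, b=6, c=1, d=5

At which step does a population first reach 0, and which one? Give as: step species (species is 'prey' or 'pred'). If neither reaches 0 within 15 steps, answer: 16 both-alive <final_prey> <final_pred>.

Step 1: prey: 13+2-17=0; pred: 22+2-11=13
First extinction: prey at step 1

Answer: 1 prey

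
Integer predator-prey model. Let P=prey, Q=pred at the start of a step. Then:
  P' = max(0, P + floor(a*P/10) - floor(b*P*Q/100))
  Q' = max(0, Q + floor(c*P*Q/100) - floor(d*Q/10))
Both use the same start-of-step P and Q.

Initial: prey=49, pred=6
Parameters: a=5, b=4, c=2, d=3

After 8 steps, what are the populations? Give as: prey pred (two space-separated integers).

Step 1: prey: 49+24-11=62; pred: 6+5-1=10
Step 2: prey: 62+31-24=69; pred: 10+12-3=19
Step 3: prey: 69+34-52=51; pred: 19+26-5=40
Step 4: prey: 51+25-81=0; pred: 40+40-12=68
Step 5: prey: 0+0-0=0; pred: 68+0-20=48
Step 6: prey: 0+0-0=0; pred: 48+0-14=34
Step 7: prey: 0+0-0=0; pred: 34+0-10=24
Step 8: prey: 0+0-0=0; pred: 24+0-7=17

Answer: 0 17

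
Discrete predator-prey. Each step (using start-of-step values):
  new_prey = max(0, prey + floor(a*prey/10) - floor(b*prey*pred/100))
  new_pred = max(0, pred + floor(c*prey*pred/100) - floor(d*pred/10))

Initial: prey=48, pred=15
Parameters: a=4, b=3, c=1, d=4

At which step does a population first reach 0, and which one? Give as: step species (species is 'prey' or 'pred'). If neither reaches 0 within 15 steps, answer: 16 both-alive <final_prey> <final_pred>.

Step 1: prey: 48+19-21=46; pred: 15+7-6=16
Step 2: prey: 46+18-22=42; pred: 16+7-6=17
Step 3: prey: 42+16-21=37; pred: 17+7-6=18
Step 4: prey: 37+14-19=32; pred: 18+6-7=17
Step 5: prey: 32+12-16=28; pred: 17+5-6=16
Step 6: prey: 28+11-13=26; pred: 16+4-6=14
Step 7: prey: 26+10-10=26; pred: 14+3-5=12
Step 8: prey: 26+10-9=27; pred: 12+3-4=11
Step 9: prey: 27+10-8=29; pred: 11+2-4=9
Step 10: prey: 29+11-7=33; pred: 9+2-3=8
Step 11: prey: 33+13-7=39; pred: 8+2-3=7
Step 12: prey: 39+15-8=46; pred: 7+2-2=7
Step 13: prey: 46+18-9=55; pred: 7+3-2=8
Step 14: prey: 55+22-13=64; pred: 8+4-3=9
Step 15: prey: 64+25-17=72; pred: 9+5-3=11
No extinction within 15 steps

Answer: 16 both-alive 72 11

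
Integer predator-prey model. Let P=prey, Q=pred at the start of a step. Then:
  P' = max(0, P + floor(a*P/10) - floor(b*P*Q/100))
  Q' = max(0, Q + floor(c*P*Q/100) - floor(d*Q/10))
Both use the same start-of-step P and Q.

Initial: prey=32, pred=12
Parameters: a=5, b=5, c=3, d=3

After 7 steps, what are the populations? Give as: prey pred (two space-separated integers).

Step 1: prey: 32+16-19=29; pred: 12+11-3=20
Step 2: prey: 29+14-29=14; pred: 20+17-6=31
Step 3: prey: 14+7-21=0; pred: 31+13-9=35
Step 4: prey: 0+0-0=0; pred: 35+0-10=25
Step 5: prey: 0+0-0=0; pred: 25+0-7=18
Step 6: prey: 0+0-0=0; pred: 18+0-5=13
Step 7: prey: 0+0-0=0; pred: 13+0-3=10

Answer: 0 10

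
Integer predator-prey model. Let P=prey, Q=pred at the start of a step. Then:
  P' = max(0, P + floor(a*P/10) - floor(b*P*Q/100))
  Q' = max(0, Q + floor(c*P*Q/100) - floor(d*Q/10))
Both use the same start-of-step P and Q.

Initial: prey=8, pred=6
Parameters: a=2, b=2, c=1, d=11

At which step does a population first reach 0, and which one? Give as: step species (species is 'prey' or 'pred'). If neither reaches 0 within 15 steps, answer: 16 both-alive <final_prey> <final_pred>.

Step 1: prey: 8+1-0=9; pred: 6+0-6=0
First extinction: pred at step 1

Answer: 1 pred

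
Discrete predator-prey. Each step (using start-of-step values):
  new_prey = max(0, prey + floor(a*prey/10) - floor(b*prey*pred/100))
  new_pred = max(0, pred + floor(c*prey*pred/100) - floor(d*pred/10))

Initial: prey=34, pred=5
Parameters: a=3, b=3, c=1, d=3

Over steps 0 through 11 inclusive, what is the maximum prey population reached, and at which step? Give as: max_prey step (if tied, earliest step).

Answer: 62 5

Derivation:
Step 1: prey: 34+10-5=39; pred: 5+1-1=5
Step 2: prey: 39+11-5=45; pred: 5+1-1=5
Step 3: prey: 45+13-6=52; pred: 5+2-1=6
Step 4: prey: 52+15-9=58; pred: 6+3-1=8
Step 5: prey: 58+17-13=62; pred: 8+4-2=10
Step 6: prey: 62+18-18=62; pred: 10+6-3=13
Step 7: prey: 62+18-24=56; pred: 13+8-3=18
Step 8: prey: 56+16-30=42; pred: 18+10-5=23
Step 9: prey: 42+12-28=26; pred: 23+9-6=26
Step 10: prey: 26+7-20=13; pred: 26+6-7=25
Step 11: prey: 13+3-9=7; pred: 25+3-7=21
Max prey = 62 at step 5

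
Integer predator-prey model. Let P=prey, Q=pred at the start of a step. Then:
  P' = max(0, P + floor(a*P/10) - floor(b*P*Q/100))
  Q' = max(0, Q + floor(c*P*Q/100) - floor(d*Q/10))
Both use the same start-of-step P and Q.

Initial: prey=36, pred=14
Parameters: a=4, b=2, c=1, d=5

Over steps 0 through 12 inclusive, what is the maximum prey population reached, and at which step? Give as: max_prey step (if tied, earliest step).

Answer: 106 7

Derivation:
Step 1: prey: 36+14-10=40; pred: 14+5-7=12
Step 2: prey: 40+16-9=47; pred: 12+4-6=10
Step 3: prey: 47+18-9=56; pred: 10+4-5=9
Step 4: prey: 56+22-10=68; pred: 9+5-4=10
Step 5: prey: 68+27-13=82; pred: 10+6-5=11
Step 6: prey: 82+32-18=96; pred: 11+9-5=15
Step 7: prey: 96+38-28=106; pred: 15+14-7=22
Step 8: prey: 106+42-46=102; pred: 22+23-11=34
Step 9: prey: 102+40-69=73; pred: 34+34-17=51
Step 10: prey: 73+29-74=28; pred: 51+37-25=63
Step 11: prey: 28+11-35=4; pred: 63+17-31=49
Step 12: prey: 4+1-3=2; pred: 49+1-24=26
Max prey = 106 at step 7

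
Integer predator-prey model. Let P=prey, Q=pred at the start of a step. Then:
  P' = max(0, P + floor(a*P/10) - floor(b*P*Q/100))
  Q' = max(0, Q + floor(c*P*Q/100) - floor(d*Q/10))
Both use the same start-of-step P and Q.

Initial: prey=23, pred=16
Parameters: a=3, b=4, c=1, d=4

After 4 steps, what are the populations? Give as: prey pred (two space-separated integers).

Step 1: prey: 23+6-14=15; pred: 16+3-6=13
Step 2: prey: 15+4-7=12; pred: 13+1-5=9
Step 3: prey: 12+3-4=11; pred: 9+1-3=7
Step 4: prey: 11+3-3=11; pred: 7+0-2=5

Answer: 11 5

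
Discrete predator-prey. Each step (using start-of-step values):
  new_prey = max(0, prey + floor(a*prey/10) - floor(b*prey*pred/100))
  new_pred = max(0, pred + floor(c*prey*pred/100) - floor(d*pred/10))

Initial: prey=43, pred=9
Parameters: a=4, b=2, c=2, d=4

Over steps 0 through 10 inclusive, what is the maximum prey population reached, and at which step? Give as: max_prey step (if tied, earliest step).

Answer: 61 2

Derivation:
Step 1: prey: 43+17-7=53; pred: 9+7-3=13
Step 2: prey: 53+21-13=61; pred: 13+13-5=21
Step 3: prey: 61+24-25=60; pred: 21+25-8=38
Step 4: prey: 60+24-45=39; pred: 38+45-15=68
Step 5: prey: 39+15-53=1; pred: 68+53-27=94
Step 6: prey: 1+0-1=0; pred: 94+1-37=58
Step 7: prey: 0+0-0=0; pred: 58+0-23=35
Step 8: prey: 0+0-0=0; pred: 35+0-14=21
Step 9: prey: 0+0-0=0; pred: 21+0-8=13
Step 10: prey: 0+0-0=0; pred: 13+0-5=8
Max prey = 61 at step 2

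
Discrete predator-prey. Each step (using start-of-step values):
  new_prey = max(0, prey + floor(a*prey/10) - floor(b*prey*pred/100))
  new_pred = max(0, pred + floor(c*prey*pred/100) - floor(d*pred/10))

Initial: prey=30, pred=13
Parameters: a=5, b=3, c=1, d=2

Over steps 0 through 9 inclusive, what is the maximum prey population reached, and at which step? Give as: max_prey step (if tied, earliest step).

Step 1: prey: 30+15-11=34; pred: 13+3-2=14
Step 2: prey: 34+17-14=37; pred: 14+4-2=16
Step 3: prey: 37+18-17=38; pred: 16+5-3=18
Step 4: prey: 38+19-20=37; pred: 18+6-3=21
Step 5: prey: 37+18-23=32; pred: 21+7-4=24
Step 6: prey: 32+16-23=25; pred: 24+7-4=27
Step 7: prey: 25+12-20=17; pred: 27+6-5=28
Step 8: prey: 17+8-14=11; pred: 28+4-5=27
Step 9: prey: 11+5-8=8; pred: 27+2-5=24
Max prey = 38 at step 3

Answer: 38 3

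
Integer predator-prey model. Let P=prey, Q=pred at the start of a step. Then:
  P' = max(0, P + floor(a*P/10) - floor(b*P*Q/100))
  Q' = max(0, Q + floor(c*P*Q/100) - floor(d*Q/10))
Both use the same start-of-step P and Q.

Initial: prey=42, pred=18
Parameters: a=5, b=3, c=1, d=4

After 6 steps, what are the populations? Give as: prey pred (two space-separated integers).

Step 1: prey: 42+21-22=41; pred: 18+7-7=18
Step 2: prey: 41+20-22=39; pred: 18+7-7=18
Step 3: prey: 39+19-21=37; pred: 18+7-7=18
Step 4: prey: 37+18-19=36; pred: 18+6-7=17
Step 5: prey: 36+18-18=36; pred: 17+6-6=17
Step 6: prey: 36+18-18=36; pred: 17+6-6=17

Answer: 36 17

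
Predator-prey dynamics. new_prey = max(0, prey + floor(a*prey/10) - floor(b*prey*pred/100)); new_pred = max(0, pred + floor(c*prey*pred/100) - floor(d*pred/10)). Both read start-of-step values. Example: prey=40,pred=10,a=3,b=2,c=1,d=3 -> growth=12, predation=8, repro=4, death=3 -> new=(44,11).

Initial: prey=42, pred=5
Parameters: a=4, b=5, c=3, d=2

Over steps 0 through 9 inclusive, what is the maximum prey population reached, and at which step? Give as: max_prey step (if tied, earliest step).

Answer: 48 1

Derivation:
Step 1: prey: 42+16-10=48; pred: 5+6-1=10
Step 2: prey: 48+19-24=43; pred: 10+14-2=22
Step 3: prey: 43+17-47=13; pred: 22+28-4=46
Step 4: prey: 13+5-29=0; pred: 46+17-9=54
Step 5: prey: 0+0-0=0; pred: 54+0-10=44
Step 6: prey: 0+0-0=0; pred: 44+0-8=36
Step 7: prey: 0+0-0=0; pred: 36+0-7=29
Step 8: prey: 0+0-0=0; pred: 29+0-5=24
Step 9: prey: 0+0-0=0; pred: 24+0-4=20
Max prey = 48 at step 1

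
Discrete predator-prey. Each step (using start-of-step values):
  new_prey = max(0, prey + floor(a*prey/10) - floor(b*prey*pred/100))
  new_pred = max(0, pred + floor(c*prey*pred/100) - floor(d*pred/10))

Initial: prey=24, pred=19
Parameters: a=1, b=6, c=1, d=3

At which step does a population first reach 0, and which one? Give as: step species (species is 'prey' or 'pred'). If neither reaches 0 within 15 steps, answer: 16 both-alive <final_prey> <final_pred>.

Step 1: prey: 24+2-27=0; pred: 19+4-5=18
First extinction: prey at step 1

Answer: 1 prey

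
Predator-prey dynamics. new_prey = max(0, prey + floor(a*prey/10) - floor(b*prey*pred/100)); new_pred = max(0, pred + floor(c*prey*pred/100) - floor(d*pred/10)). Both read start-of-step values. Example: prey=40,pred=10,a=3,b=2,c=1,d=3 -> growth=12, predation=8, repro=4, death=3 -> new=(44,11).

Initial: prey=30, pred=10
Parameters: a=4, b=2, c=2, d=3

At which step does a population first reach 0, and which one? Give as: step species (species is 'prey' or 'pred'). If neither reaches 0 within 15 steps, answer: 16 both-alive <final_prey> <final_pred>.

Answer: 7 prey

Derivation:
Step 1: prey: 30+12-6=36; pred: 10+6-3=13
Step 2: prey: 36+14-9=41; pred: 13+9-3=19
Step 3: prey: 41+16-15=42; pred: 19+15-5=29
Step 4: prey: 42+16-24=34; pred: 29+24-8=45
Step 5: prey: 34+13-30=17; pred: 45+30-13=62
Step 6: prey: 17+6-21=2; pred: 62+21-18=65
Step 7: prey: 2+0-2=0; pred: 65+2-19=48
First extinction: prey at step 7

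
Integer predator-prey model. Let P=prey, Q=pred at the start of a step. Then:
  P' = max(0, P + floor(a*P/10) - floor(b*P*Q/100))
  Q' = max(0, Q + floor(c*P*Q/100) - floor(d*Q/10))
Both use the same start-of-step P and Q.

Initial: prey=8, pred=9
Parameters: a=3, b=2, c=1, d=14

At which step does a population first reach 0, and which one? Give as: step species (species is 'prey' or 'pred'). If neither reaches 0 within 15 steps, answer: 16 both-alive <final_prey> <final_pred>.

Step 1: prey: 8+2-1=9; pred: 9+0-12=0
First extinction: pred at step 1

Answer: 1 pred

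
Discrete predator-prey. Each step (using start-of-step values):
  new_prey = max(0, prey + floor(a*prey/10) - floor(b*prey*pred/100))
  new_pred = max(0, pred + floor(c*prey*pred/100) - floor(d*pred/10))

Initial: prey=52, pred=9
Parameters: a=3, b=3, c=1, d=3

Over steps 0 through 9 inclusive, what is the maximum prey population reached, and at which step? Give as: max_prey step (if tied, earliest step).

Step 1: prey: 52+15-14=53; pred: 9+4-2=11
Step 2: prey: 53+15-17=51; pred: 11+5-3=13
Step 3: prey: 51+15-19=47; pred: 13+6-3=16
Step 4: prey: 47+14-22=39; pred: 16+7-4=19
Step 5: prey: 39+11-22=28; pred: 19+7-5=21
Step 6: prey: 28+8-17=19; pred: 21+5-6=20
Step 7: prey: 19+5-11=13; pred: 20+3-6=17
Step 8: prey: 13+3-6=10; pred: 17+2-5=14
Step 9: prey: 10+3-4=9; pred: 14+1-4=11
Max prey = 53 at step 1

Answer: 53 1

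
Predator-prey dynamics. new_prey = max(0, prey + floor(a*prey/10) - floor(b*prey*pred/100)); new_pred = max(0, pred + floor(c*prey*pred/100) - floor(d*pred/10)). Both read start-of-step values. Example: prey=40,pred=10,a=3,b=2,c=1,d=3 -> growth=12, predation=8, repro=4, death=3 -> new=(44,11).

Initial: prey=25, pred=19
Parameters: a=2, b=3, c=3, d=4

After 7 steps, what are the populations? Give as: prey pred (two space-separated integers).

Step 1: prey: 25+5-14=16; pred: 19+14-7=26
Step 2: prey: 16+3-12=7; pred: 26+12-10=28
Step 3: prey: 7+1-5=3; pred: 28+5-11=22
Step 4: prey: 3+0-1=2; pred: 22+1-8=15
Step 5: prey: 2+0-0=2; pred: 15+0-6=9
Step 6: prey: 2+0-0=2; pred: 9+0-3=6
Step 7: prey: 2+0-0=2; pred: 6+0-2=4

Answer: 2 4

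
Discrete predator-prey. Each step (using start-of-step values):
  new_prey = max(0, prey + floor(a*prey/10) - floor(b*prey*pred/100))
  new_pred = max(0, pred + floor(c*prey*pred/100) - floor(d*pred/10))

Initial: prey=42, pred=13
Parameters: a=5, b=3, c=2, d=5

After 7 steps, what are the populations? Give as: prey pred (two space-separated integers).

Answer: 2 11

Derivation:
Step 1: prey: 42+21-16=47; pred: 13+10-6=17
Step 2: prey: 47+23-23=47; pred: 17+15-8=24
Step 3: prey: 47+23-33=37; pred: 24+22-12=34
Step 4: prey: 37+18-37=18; pred: 34+25-17=42
Step 5: prey: 18+9-22=5; pred: 42+15-21=36
Step 6: prey: 5+2-5=2; pred: 36+3-18=21
Step 7: prey: 2+1-1=2; pred: 21+0-10=11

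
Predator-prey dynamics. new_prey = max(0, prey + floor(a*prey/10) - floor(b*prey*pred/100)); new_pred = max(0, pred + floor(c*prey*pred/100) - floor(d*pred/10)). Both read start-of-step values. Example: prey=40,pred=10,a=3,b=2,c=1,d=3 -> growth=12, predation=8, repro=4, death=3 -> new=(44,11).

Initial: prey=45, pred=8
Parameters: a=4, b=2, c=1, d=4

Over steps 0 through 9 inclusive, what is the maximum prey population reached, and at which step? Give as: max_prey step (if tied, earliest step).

Answer: 104 5

Derivation:
Step 1: prey: 45+18-7=56; pred: 8+3-3=8
Step 2: prey: 56+22-8=70; pred: 8+4-3=9
Step 3: prey: 70+28-12=86; pred: 9+6-3=12
Step 4: prey: 86+34-20=100; pred: 12+10-4=18
Step 5: prey: 100+40-36=104; pred: 18+18-7=29
Step 6: prey: 104+41-60=85; pred: 29+30-11=48
Step 7: prey: 85+34-81=38; pred: 48+40-19=69
Step 8: prey: 38+15-52=1; pred: 69+26-27=68
Step 9: prey: 1+0-1=0; pred: 68+0-27=41
Max prey = 104 at step 5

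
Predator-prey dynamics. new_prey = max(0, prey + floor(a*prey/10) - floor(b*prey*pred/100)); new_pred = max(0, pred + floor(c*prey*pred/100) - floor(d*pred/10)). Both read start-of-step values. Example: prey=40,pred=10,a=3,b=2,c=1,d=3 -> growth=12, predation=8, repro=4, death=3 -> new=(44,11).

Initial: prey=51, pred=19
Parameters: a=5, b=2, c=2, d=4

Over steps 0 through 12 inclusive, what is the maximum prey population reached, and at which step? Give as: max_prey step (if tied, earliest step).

Answer: 57 1

Derivation:
Step 1: prey: 51+25-19=57; pred: 19+19-7=31
Step 2: prey: 57+28-35=50; pred: 31+35-12=54
Step 3: prey: 50+25-54=21; pred: 54+54-21=87
Step 4: prey: 21+10-36=0; pred: 87+36-34=89
Step 5: prey: 0+0-0=0; pred: 89+0-35=54
Step 6: prey: 0+0-0=0; pred: 54+0-21=33
Step 7: prey: 0+0-0=0; pred: 33+0-13=20
Step 8: prey: 0+0-0=0; pred: 20+0-8=12
Step 9: prey: 0+0-0=0; pred: 12+0-4=8
Step 10: prey: 0+0-0=0; pred: 8+0-3=5
Step 11: prey: 0+0-0=0; pred: 5+0-2=3
Step 12: prey: 0+0-0=0; pred: 3+0-1=2
Max prey = 57 at step 1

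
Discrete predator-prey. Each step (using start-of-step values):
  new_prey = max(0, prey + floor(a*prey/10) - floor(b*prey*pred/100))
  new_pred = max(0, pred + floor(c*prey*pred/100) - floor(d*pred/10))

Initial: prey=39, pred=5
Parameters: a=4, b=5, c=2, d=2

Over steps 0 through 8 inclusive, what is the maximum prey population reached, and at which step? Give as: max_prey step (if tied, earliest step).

Step 1: prey: 39+15-9=45; pred: 5+3-1=7
Step 2: prey: 45+18-15=48; pred: 7+6-1=12
Step 3: prey: 48+19-28=39; pred: 12+11-2=21
Step 4: prey: 39+15-40=14; pred: 21+16-4=33
Step 5: prey: 14+5-23=0; pred: 33+9-6=36
Step 6: prey: 0+0-0=0; pred: 36+0-7=29
Step 7: prey: 0+0-0=0; pred: 29+0-5=24
Step 8: prey: 0+0-0=0; pred: 24+0-4=20
Max prey = 48 at step 2

Answer: 48 2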